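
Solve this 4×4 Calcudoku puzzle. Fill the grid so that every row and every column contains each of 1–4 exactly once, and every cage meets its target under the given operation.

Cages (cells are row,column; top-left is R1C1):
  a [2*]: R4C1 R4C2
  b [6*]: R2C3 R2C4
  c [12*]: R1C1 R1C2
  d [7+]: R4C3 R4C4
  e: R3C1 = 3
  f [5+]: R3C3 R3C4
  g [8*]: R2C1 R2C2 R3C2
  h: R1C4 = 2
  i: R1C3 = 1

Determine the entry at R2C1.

I is a freebie, leaving R1C3 = 1.
Cage h is given, so R1C4 = 2.
2 is placed in column 4, leaving R2C4 = 3.
Cage e is given; hence R3C1 = 3.
3 is placed in column 4, leaving R4C4 = 4.
3 is placed in column 1; hence R1C1 = 4.
Cage c needs two cells with product 12, which forces R1C2 = 3.
Row 2 now contains 3, so R2C3 = 2.
Cage f's pair has sum 5, so R3C3 = 4.
Column 4 now contains 4, leaving R3C4 = 1.
Row 4 already has 4; hence R4C3 = 3.
2 is placed in row 2; hence R2C1 = 1.
The 3 cells of cage g must have product 8; hence R2C2 = 4.
Row 3 now contains 1, which forces R3C2 = 2.
1 is placed in column 1, leaving R4C1 = 2.
Column 2 already has 2, which forces R4C2 = 1.
Filled in: 4 3 1 2 / 1 4 2 3 / 3 2 4 1 / 2 1 3 4.

1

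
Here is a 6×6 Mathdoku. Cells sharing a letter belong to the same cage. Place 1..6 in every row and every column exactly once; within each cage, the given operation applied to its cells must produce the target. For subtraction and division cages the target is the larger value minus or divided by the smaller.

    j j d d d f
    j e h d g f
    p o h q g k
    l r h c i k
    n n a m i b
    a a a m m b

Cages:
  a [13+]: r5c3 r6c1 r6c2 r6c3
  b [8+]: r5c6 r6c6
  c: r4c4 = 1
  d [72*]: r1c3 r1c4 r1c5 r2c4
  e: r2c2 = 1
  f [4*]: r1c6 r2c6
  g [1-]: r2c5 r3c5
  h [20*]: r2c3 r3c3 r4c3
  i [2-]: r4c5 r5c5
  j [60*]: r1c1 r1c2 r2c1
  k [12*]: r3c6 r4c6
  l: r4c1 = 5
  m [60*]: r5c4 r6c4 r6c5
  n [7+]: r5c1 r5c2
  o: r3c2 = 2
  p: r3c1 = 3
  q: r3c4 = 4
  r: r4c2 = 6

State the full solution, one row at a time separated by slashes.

6 5 3 2 4 1 / 2 1 5 3 6 4 / 3 2 1 4 5 6 / 5 6 4 1 3 2 / 4 3 2 6 1 5 / 1 4 6 5 2 3

Cage e is given, which forces r2c2 = 1.
Row 2 already has 1, leaving r2c6 = 4.
Cage p is given, so r3c1 = 3.
Cage o is a single given cell, leaving r3c2 = 2.
Cage q is a single given cell; hence r3c4 = 4.
2 is placed in row 3, leaving r3c6 = 6.
Cage l is given, which forces r4c1 = 5.
R is a freebie, so r4c2 = 6.
Cage c is a single given cell, leaving r4c4 = 1.
Cage j has product 60, so r1c2 = 5.
Column 6 now contains 4, which forces r1c6 = 1.
4 is placed in row 2, leaving r2c3 = 5.
Cage h has product 20, which forces r3c3 = 1.
Row 3 already has 1, which forces r3c5 = 5.
Row 4 already has 1, so r4c3 = 4.
The two cells of cage k must have product 12, which forces r4c6 = 2.
5 is placed in column 2, so r5c2 = 3.
Row 5 already has 3, so r5c6 = 5.
Column 2 now contains 3, so r6c2 = 4.
Column 6 already has 5; hence r6c6 = 3.
Cage g needs two cells with difference 1, so r2c5 = 6.
2 is placed in row 4, which forces r4c5 = 3.
Cage n needs two cells with sum 7; hence r5c1 = 4.
Cage i's pair has difference 2; hence r5c5 = 1.
Cage a has sum 13, leaving r6c1 = 1.
Cage m needs product 60, which forces r6c4 = 5.
Column 5 already has 6, leaving r6c5 = 2.
The 3 cells of cage j must have product 60, leaving r1c1 = 6.
Cage d has product 72, so r1c3 = 3.
The 4 cells of cage d must have product 72, which forces r1c4 = 2.
2 is placed in column 5, leaving r1c5 = 4.
Row 2 now contains 6; hence r2c1 = 2.
The 4 cells of cage d must have product 72, so r2c4 = 3.
The 4 cells of cage a must have sum 13, leaving r5c3 = 2.
Cage m needs product 60; hence r5c4 = 6.
Row 6 now contains 2, which forces r6c3 = 6.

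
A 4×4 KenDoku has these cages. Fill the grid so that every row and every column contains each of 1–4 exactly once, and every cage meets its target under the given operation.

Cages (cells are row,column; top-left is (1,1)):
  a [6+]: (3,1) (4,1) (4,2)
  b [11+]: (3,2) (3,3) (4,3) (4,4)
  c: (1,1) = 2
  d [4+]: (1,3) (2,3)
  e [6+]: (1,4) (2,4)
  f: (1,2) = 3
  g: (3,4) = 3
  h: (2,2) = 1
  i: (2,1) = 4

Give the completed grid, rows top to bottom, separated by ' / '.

2 3 1 4 / 4 1 3 2 / 1 4 2 3 / 3 2 4 1

C is a freebie; hence (1,1) = 2.
Cage f is given, which forces (1,2) = 3.
3 is placed in row 1, so (1,3) = 1.
2 is placed in row 1; hence (1,4) = 4.
Cage i is a single given cell; hence (2,1) = 4.
Cage h is given, leaving (2,2) = 1.
1 is placed in column 3, leaving (2,3) = 3.
Column 4 already has 4; hence (2,4) = 2.
G is a freebie, which forces (3,4) = 3.
Column 2 already has 1, which forces (4,2) = 2.
Row 4 now contains 2, which forces (4,3) = 4.
Column 4 already has 3; hence (4,4) = 1.
3 is placed in row 3; hence (3,1) = 1.
Column 2 now contains 2, which forces (3,2) = 4.
Column 3 already has 4, so (3,3) = 2.
Row 4 now contains 1; hence (4,1) = 3.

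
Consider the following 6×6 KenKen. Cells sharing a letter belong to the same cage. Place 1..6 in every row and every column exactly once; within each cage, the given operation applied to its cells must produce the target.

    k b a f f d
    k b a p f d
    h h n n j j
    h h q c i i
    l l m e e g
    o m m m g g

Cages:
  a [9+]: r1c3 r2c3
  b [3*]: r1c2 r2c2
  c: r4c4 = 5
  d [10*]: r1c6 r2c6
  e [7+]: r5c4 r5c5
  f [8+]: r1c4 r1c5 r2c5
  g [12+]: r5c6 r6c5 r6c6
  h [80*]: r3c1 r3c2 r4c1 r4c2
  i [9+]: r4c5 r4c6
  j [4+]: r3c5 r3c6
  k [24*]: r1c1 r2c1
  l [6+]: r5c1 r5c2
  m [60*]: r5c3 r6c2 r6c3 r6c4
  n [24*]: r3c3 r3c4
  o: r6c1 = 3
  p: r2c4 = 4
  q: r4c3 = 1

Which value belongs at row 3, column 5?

Cage p is given, which forces r2c4 = 4.
Column 4 now contains 4, so r3c4 = 6.
Cage q is given, leaving r4c3 = 1.
Cage c is a single given cell; hence r4c4 = 5.
Cage o is given; hence r6c1 = 3.
Cage k's pair has product 24, leaving r1c1 = 4.
4 is placed in row 2, which forces r2c1 = 6.
Row 3 now contains 6; hence r3c3 = 4.
Column 1 now contains 4; hence r4c1 = 2.
Row 4 now contains 2; hence r4c2 = 4.
Cage a's pair has sum 9; hence r1c3 = 6.
Cage a needs two cells with sum 9, which forces r2c3 = 3.
Column 1 already has 2; hence r3c1 = 5.
Cage h needs product 80, so r3c2 = 2.
5 is placed in column 1, which forces r5c1 = 1.
Row 5 now contains 1, so r5c2 = 5.
Row 5 now contains 5, so r5c3 = 2.
Row 5 now contains 2, leaving r5c4 = 3.
2 is placed in column 3; hence r6c3 = 5.
Cage b needs two cells with product 3, so r1c2 = 3.
Row 2 now contains 3, so r2c2 = 1.
Cage e's pair has sum 7, which forces r5c5 = 4.
Row 5 now contains 4, leaving r5c6 = 6.
The 4 cells of cage m must have product 60, leaving r6c2 = 6.
The 4 cells of cage m must have product 60, which forces r6c4 = 1.
6 is placed in row 6, which forces r6c5 = 2.
Row 6 now contains 2; hence r6c6 = 4.
Column 4 already has 1, so r1c4 = 2.
Cage f needs sum 8, so r1c5 = 1.
Row 1 now contains 2, so r1c6 = 5.
2 is placed in column 5, so r2c5 = 5.
Column 6 now contains 5; hence r2c6 = 2.
Column 5 now contains 1, which forces r3c5 = 3.
Row 3 now contains 3, leaving r3c6 = 1.
Cage i's pair has sum 9, which forces r4c5 = 6.
Column 6 now contains 6; hence r4c6 = 3.
The full grid is 4 3 6 2 1 5 / 6 1 3 4 5 2 / 5 2 4 6 3 1 / 2 4 1 5 6 3 / 1 5 2 3 4 6 / 3 6 5 1 2 4.

3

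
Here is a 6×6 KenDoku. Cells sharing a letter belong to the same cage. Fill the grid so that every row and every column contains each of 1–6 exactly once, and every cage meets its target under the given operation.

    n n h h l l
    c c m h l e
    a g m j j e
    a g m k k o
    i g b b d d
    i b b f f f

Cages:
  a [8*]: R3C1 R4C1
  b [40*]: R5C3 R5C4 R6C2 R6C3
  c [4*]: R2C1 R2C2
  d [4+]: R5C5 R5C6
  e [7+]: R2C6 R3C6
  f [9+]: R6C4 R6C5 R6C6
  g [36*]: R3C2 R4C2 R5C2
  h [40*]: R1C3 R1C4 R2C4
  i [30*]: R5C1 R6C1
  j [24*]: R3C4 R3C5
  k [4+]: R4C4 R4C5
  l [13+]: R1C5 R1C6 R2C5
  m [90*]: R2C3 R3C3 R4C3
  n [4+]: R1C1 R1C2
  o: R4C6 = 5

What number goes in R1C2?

Cage o is a single given cell, leaving R4C6 = 5.
Row 3 needs a 1, and only R3C6 is open for it.
Cage e needs two cells with sum 7, which forces R2C6 = 6.
The two cells of cage d must have sum 4; hence R5C5 = 1.
1 is placed in column 6, leaving R5C6 = 3.
Cage k needs two cells with sum 4, so R4C4 = 1.
1 is placed in column 5, which forces R4C5 = 3.
The 3 cells of cage g must have product 36, so R3C2 = 3.
Row 3 already has 3, leaving R3C3 = 5.
Row 4 already has 3, which forces R4C3 = 6.
The 3 cells of cage f must have sum 9, leaving R6C4 = 3.
Cage n needs two cells with sum 4; hence R1C1 = 3.
Column 2 already has 3, leaving R1C2 = 1.
1 is placed in column 2, which forces R2C2 = 4.
5 is placed in column 3, which forces R2C3 = 3.
Row 2 now contains 4, leaving R2C5 = 5.
6 is placed in row 4, which forces R4C2 = 2.
Cage g has product 36; hence R5C2 = 6.
2 is placed in column 2; hence R6C2 = 5.
Cage h has product 40, so R1C3 = 4.
The 3 cells of cage h must have product 40, which forces R1C4 = 5.
5 is placed in column 5, so R1C5 = 6.
Cage l needs sum 13, which forces R1C6 = 2.
Row 2 now contains 4, leaving R2C1 = 1.
Row 2 now contains 5; hence R2C4 = 2.
The two cells of cage a must have product 8, which forces R3C1 = 2.
6 is placed in column 5, which forces R3C5 = 4.
Row 4 already has 2, so R4C1 = 4.
6 is placed in row 5; hence R5C1 = 5.
Column 3 now contains 4, which forces R5C3 = 2.
2 is placed in column 4, leaving R5C4 = 4.
5 is placed in row 6, leaving R6C1 = 6.
The 4 cells of cage b must have product 40, so R6C3 = 1.
4 is placed in column 5; hence R6C5 = 2.
2 is placed in column 6, which forces R6C6 = 4.
Row 3 already has 4, which forces R3C4 = 6.
The full grid is 3 1 4 5 6 2 / 1 4 3 2 5 6 / 2 3 5 6 4 1 / 4 2 6 1 3 5 / 5 6 2 4 1 3 / 6 5 1 3 2 4.

1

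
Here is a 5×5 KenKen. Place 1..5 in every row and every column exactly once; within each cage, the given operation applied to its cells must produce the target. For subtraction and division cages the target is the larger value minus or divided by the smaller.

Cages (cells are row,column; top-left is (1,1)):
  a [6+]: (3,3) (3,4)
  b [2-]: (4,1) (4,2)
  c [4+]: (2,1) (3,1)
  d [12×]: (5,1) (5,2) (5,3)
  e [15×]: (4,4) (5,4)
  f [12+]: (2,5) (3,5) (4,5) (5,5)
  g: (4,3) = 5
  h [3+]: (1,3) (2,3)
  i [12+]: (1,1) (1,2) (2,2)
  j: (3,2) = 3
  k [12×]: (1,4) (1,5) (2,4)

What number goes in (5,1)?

Cage j is given, so (3,2) = 3.
Cage g is a single given cell, leaving (4,3) = 5.
Row 4 already has 5, which forces (4,4) = 3.
3 is placed in column 4, which forces (5,4) = 5.
Cage k has product 12, so (1,5) = 3.
Cage c's pair has sum 4, so (2,1) = 3.
3 is placed in row 3, so (3,1) = 1.
Column 1 now contains 1; hence (5,1) = 4.
Row 5 now contains 4, so (5,2) = 1.
Row 5 now contains 1, so (5,3) = 3.
Row 5 now contains 1, leaving (5,5) = 2.
Row 1 now contains 3; hence (1,1) = 5.
Cage i needs sum 12, so (1,2) = 2.
Row 1 now contains 2; hence (1,3) = 1.
Row 1 now contains 1, which forces (1,4) = 4.
Cage i has sum 12, leaving (2,2) = 5.
Column 3 now contains 1; hence (2,3) = 2.
Column 4 already has 4; hence (2,4) = 1.
Row 2 already has 1, so (2,5) = 4.
Column 3 already has 2, so (3,3) = 4.
Column 4 already has 4, so (3,4) = 2.
Column 5 now contains 4, leaving (3,5) = 5.
Column 1 already has 4, which forces (4,1) = 2.
Cage b needs two cells with difference 2, which forces (4,2) = 4.
Column 5 now contains 4; hence (4,5) = 1.
The full grid is 5 2 1 4 3 / 3 5 2 1 4 / 1 3 4 2 5 / 2 4 5 3 1 / 4 1 3 5 2.

4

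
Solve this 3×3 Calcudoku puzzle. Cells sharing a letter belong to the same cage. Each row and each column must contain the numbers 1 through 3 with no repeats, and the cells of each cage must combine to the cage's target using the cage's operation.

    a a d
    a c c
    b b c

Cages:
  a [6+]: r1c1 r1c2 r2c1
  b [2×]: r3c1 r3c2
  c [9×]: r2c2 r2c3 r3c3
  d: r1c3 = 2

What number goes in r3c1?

D is a freebie, leaving r1c3 = 2.
Cage c has product 9, so r2c2 = 3.
Cage c has product 9; hence r2c3 = 1.
Cage c needs product 9, so r3c3 = 3.
The 3 cells of cage a must have sum 6, which forces r1c1 = 3.
Column 2 now contains 3, which forces r1c2 = 1.
Row 2 already has 1, so r2c1 = 2.
Column 1 now contains 2; hence r3c1 = 1.
Column 2 now contains 1, leaving r3c2 = 2.
The full grid is 3 1 2 / 2 3 1 / 1 2 3.

1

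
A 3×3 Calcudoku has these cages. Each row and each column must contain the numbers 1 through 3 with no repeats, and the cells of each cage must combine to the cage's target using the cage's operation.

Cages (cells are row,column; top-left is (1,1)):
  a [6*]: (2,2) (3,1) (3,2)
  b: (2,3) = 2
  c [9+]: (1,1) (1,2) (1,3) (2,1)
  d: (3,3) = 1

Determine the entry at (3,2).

The 4 cells of cage c must have sum 9, leaving (2,1) = 3.
Cage b is given; hence (2,3) = 2.
Cage d is a single given cell, so (3,3) = 1.
Column 3 already has 1; hence (1,3) = 3.
Row 2 now contains 2, which forces (2,2) = 1.
Row 3 now contains 1, leaving (3,1) = 2.
Cage a needs product 6, leaving (3,2) = 3.
2 is placed in column 1, which forces (1,1) = 1.
Column 2 already has 1; hence (1,2) = 2.
Completed grid: 1 2 3 / 3 1 2 / 2 3 1.

3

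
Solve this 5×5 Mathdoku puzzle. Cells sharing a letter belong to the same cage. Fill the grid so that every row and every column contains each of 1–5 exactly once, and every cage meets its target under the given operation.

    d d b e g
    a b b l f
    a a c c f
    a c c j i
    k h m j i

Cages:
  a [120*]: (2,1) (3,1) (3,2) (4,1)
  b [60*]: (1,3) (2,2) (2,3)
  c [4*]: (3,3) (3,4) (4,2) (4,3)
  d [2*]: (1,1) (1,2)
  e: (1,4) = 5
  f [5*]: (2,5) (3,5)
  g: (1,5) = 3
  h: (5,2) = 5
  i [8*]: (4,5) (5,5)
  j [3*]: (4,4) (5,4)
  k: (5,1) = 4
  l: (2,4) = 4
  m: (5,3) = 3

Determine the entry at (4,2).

1

Cage e is given, which forces (1,4) = 5.
Cage g is a single given cell, leaving (1,5) = 3.
L is a freebie, leaving (2,4) = 4.
Cage k is given, leaving (5,1) = 4.
Cage h is a single given cell, leaving (5,2) = 5.
M is a freebie; hence (5,3) = 3.
3 is placed in row 5, which forces (5,4) = 1.
Row 5 now contains 4, which forces (5,5) = 2.
Row 1 now contains 3, so (1,3) = 4.
Column 2 now contains 5, so (2,2) = 3.
3 is placed in column 3, so (2,3) = 5.
5 is placed in row 2, which forces (2,5) = 1.
Cage a has product 120, leaving (3,2) = 4.
The 4 cells of cage c must have product 4, which forces (3,3) = 1.
Column 4 already has 1, leaving (3,4) = 2.
Column 5 now contains 1; hence (3,5) = 5.
The 4 cells of cage c must have product 4; hence (4,2) = 1.
The 4 cells of cage c must have product 4, leaving (4,3) = 2.
Column 4 already has 1; hence (4,4) = 3.
Column 5 already has 2; hence (4,5) = 4.
Cage d needs two cells with product 2, leaving (1,1) = 1.
Column 2 already has 1, leaving (1,2) = 2.
5 is placed in row 2, leaving (2,1) = 2.
Row 3 now contains 5, leaving (3,1) = 3.
3 is placed in row 4, which forces (4,1) = 5.
The full grid is 1 2 4 5 3 / 2 3 5 4 1 / 3 4 1 2 5 / 5 1 2 3 4 / 4 5 3 1 2.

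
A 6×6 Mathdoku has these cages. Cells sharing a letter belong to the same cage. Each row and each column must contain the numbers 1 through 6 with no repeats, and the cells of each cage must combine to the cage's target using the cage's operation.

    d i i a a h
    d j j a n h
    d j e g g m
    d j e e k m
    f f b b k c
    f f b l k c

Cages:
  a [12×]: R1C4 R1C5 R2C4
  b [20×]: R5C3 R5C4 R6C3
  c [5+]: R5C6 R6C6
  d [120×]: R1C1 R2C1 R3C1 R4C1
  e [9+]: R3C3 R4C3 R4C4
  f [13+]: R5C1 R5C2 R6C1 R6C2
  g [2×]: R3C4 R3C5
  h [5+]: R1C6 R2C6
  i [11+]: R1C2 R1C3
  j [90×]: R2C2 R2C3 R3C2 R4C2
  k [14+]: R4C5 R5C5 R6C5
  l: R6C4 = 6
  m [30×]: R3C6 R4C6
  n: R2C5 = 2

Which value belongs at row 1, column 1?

2

N is a freebie; hence R2C5 = 2.
2 is placed in column 5; hence R3C5 = 1.
Cage l is given, so R6C4 = 6.
Row 3 now contains 1, which forces R3C4 = 2.
In column 3, 2 can only go at R4C3, so R4C3 = 2.
In column 4, 5 can only go at R5C4, so R5C4 = 5.
The only place for 4 in column 5 is R1C5.
In row 1, 3 can only go at R1C4, so R1C4 = 3.
Column 4 now contains 3, leaving R2C4 = 1.
1 is placed in column 4, which forces R4C4 = 4.
Cage e has sum 9, which forces R3C3 = 3.
Cage j needs product 90; hence R4C2 = 1.
Cage j needs product 90; hence R2C2 = 3.
Row 2 now contains 3, so R2C6 = 4.
The two cells of cage h must have sum 5, leaving R1C6 = 1.
The 4 cells of cage d must have product 120, which forces R3C1 = 4.
Row 1 now contains 1, leaving R1C1 = 2.
Cage d needs product 120, leaving R2C1 = 5.
Row 2 now contains 5, leaving R2C3 = 6.
The 4 cells of cage d must have product 120, which forces R4C1 = 3.
3 is placed in column 1, so R6C1 = 1.
1 is placed in row 6; hence R6C3 = 4.
Cage i's pair has sum 11, so R1C2 = 6.
Column 3 already has 6, leaving R1C3 = 5.
Cage j needs product 90; hence R3C2 = 5.
Row 3 already has 5, leaving R3C6 = 6.
6 is placed in column 6; hence R4C6 = 5.
1 is placed in column 1, which forces R5C1 = 6.
Cage f needs sum 13, which forces R5C2 = 4.
Column 3 already has 4, which forces R5C3 = 1.
Row 5 already has 6; hence R5C5 = 3.
3 is placed in row 5; hence R5C6 = 2.
Cage f needs sum 13, leaving R6C2 = 2.
Column 5 now contains 3, leaving R6C5 = 5.
Column 6 now contains 2, so R6C6 = 3.
Row 4 now contains 5, so R4C5 = 6.
Filled in: 2 6 5 3 4 1 / 5 3 6 1 2 4 / 4 5 3 2 1 6 / 3 1 2 4 6 5 / 6 4 1 5 3 2 / 1 2 4 6 5 3.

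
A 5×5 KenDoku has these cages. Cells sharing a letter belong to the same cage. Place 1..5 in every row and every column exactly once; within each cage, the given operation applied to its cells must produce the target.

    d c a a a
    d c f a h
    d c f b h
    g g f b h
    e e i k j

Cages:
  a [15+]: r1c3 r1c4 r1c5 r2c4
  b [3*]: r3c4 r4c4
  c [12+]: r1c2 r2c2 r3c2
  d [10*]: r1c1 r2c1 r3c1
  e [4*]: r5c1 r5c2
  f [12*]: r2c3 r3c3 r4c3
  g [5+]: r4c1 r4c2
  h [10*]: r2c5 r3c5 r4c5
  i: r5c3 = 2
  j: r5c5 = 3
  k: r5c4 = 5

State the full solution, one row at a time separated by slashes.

Cage i is a single given cell, which forces r5c3 = 2.
Cage k is a single given cell, leaving r5c4 = 5.
Cage j is given; hence r5c5 = 3.
In row 1, 1 can only go at r1c1, so r1c1 = 1.
1 is placed in column 1; hence r5c1 = 4.
Cage e's pair has product 4, which forces r5c2 = 1.
The only place for 2 in row 1 is r1c4.
Cage a has sum 15, so r2c4 = 4.
Row 1 needs a 3, and only r1c2 is open for it.
Column 2 now contains 3, which forces r2c2 = 5.
Cage c needs sum 12; hence r3c2 = 4.
The two cells of cage g must have sum 5, leaving r4c1 = 3.
Column 2 now contains 3, so r4c2 = 2.
Row 4 already has 3, which forces r4c4 = 1.
Row 4 now contains 1, leaving r4c5 = 5.
Cage a needs sum 15; hence r1c3 = 5.
5 is placed in column 5, which forces r1c5 = 4.
5 is placed in row 2, leaving r2c1 = 2.
2 is placed in row 2; hence r2c5 = 1.
Cage d has product 10, so r3c1 = 5.
Column 4 now contains 1, leaving r3c4 = 3.
1 is placed in column 5, leaving r3c5 = 2.
Row 4 now contains 1, which forces r4c3 = 4.
Row 2 now contains 1; hence r2c3 = 3.
Row 3 already has 3, so r3c3 = 1.

1 3 5 2 4 / 2 5 3 4 1 / 5 4 1 3 2 / 3 2 4 1 5 / 4 1 2 5 3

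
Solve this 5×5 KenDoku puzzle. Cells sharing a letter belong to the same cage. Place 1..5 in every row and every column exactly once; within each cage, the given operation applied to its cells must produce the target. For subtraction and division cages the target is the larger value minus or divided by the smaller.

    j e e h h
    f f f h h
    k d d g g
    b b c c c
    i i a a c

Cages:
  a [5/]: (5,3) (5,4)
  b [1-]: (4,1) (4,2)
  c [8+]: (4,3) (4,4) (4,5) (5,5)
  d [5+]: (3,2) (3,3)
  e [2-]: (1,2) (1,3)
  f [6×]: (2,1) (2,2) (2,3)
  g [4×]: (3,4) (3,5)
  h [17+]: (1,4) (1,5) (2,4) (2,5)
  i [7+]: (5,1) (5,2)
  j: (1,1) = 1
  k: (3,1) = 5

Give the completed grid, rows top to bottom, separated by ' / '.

1 2 4 3 5 / 2 1 3 5 4 / 5 3 2 4 1 / 4 5 1 2 3 / 3 4 5 1 2

J is a freebie; hence (1,1) = 1.
Cage k is given; hence (3,1) = 5.
Row 4 needs a 5, and only (4,2) is open for it.
Cage b needs two cells with difference 1; hence (4,1) = 4.
Column 1 now contains 4, leaving (5,1) = 3.
Row 5 already has 3; hence (5,2) = 4.
Column 1 already has 3, which forces (2,1) = 2.
Cage c needs sum 8, so (5,5) = 2.
In row 1, 2 can only go at (1,2), so (1,2) = 2.
Cage e's pair has difference 2, leaving (1,3) = 4.
Column 3 now contains 4, so (3,3) = 2.
The two cells of cage d must have sum 5, so (3,2) = 3.
Cage c needs sum 8, which forces (4,4) = 2.
3 is placed in column 2, which forces (2,2) = 1.
Cage f needs product 6, which forces (2,3) = 3.
Column 3 now contains 3, so (4,3) = 1.
1 is placed in row 4; hence (4,5) = 3.
Column 3 now contains 1, leaving (5,3) = 5.
Row 5 already has 5, so (5,4) = 1.
The 4 cells of cage h must have sum 17, leaving (1,4) = 3.
Column 5 already has 3, so (1,5) = 5.
Cage h has sum 17, leaving (2,4) = 5.
Cage h needs sum 17, so (2,5) = 4.
Column 4 already has 1, leaving (3,4) = 4.
The two cells of cage g must have product 4, which forces (3,5) = 1.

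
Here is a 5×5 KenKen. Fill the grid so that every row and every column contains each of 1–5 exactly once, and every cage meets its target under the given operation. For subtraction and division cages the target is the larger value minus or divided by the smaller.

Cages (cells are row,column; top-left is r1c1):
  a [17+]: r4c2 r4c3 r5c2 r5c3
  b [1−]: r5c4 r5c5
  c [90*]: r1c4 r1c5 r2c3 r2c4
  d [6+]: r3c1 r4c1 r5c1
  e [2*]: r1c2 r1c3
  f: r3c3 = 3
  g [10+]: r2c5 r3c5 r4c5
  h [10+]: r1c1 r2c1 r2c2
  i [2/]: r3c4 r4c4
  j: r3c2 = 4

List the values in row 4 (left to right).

2 3 5 4 1

Cage j is given, which forces r3c2 = 4.
Cage f is given, so r3c3 = 3.
Cage c needs product 90, so r1c5 = 3.
Cage c needs product 90, which forces r2c4 = 3.
In row 1, 4 can only go at r1c1, so r1c1 = 4.
The only place for 5 in row 1 is r1c4.
Cage c needs product 90, so r2c3 = 2.
Cage e's pair has product 2; hence r1c2 = 2.
Column 3 already has 2, which forces r1c3 = 1.
The only place for 4 in row 2 is r2c5.
Row 3 needs a 5, and only r3c5 is open for it.
Column 5 already has 5, so r4c5 = 1.
Column 5 now contains 1, so r5c5 = 2.
Row 5 now contains 2; hence r5c4 = 1.
The 3 cells of cage d must have sum 6, leaving r3c1 = 1.
Column 4 now contains 1, leaving r3c4 = 2.
Cage d has sum 6, leaving r4c1 = 2.
Cage i's pair has quotient 2; hence r4c4 = 4.
1 is placed in row 5, which forces r5c1 = 3.
Row 5 now contains 3, so r5c2 = 5.
5 is placed in row 5, so r5c3 = 4.
Column 1 already has 1, leaving r2c1 = 5.
Column 2 now contains 5; hence r2c2 = 1.
Column 2 now contains 5, leaving r4c2 = 3.
4 is placed in row 4, leaving r4c3 = 5.
The full grid is 4 2 1 5 3 / 5 1 2 3 4 / 1 4 3 2 5 / 2 3 5 4 1 / 3 5 4 1 2.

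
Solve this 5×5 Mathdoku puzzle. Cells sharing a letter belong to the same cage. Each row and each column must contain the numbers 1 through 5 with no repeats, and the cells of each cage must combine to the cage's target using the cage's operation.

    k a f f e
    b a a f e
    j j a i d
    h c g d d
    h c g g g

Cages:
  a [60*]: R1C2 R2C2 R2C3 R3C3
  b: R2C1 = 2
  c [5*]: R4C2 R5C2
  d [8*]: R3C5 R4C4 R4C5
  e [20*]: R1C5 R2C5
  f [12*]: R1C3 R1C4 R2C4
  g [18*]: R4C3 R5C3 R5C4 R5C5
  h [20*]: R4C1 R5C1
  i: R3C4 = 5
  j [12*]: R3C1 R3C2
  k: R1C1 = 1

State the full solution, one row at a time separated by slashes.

1 2 4 3 5 / 2 3 5 1 4 / 3 4 2 5 1 / 5 1 3 4 2 / 4 5 1 2 3

Cage k is given; hence R1C1 = 1.
B is a freebie, leaving R2C1 = 2.
Cage i is given; hence R3C4 = 5.
Cage g needs product 18, so R4C3 = 3.
Cage f needs product 12, leaving R1C3 = 4.
Cage f has product 12, leaving R1C4 = 3.
4 is placed in row 1; hence R1C5 = 5.
Cage f needs product 12, which forces R2C4 = 1.
5 is placed in column 5, which forces R2C5 = 4.
Column 4 now contains 1, so R5C4 = 2.
5 is placed in row 1; hence R1C2 = 2.
Cage a needs product 60, so R2C2 = 3.
Row 2 already has 1, which forces R2C3 = 5.
Column 2 already has 3, so R3C2 = 4.
Cage a has product 60, leaving R3C3 = 2.
Row 3 already has 2, leaving R3C5 = 1.
Column 4 already has 2, which forces R4C4 = 4.
Column 5 now contains 1, so R4C5 = 2.
Row 5 already has 2, so R5C3 = 1.
Cage g needs product 18, so R5C5 = 3.
4 is placed in row 3; hence R3C1 = 3.
4 is placed in row 4, so R4C1 = 5.
The two cells of cage c must have product 5; hence R4C2 = 1.
Cage h's pair has product 20; hence R5C1 = 4.
1 is placed in row 5, so R5C2 = 5.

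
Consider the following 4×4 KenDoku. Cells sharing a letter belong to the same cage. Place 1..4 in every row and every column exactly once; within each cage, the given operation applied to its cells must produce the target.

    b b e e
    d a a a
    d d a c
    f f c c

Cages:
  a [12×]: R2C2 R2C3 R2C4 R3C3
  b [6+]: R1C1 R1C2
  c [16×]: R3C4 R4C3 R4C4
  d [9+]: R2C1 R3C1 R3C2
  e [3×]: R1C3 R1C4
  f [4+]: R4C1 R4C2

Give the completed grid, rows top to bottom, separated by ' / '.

4 2 3 1 / 2 1 4 3 / 3 4 1 2 / 1 3 2 4

Row 4 needs a 2, and only R4C3 is open for it.
Column 3 now contains 2; hence R3C3 = 1.
Cage c needs product 16, leaving R3C4 = 2.
Cage c has product 16, so R4C4 = 4.
Column 3 already has 1, which forces R1C3 = 3.
Cage e needs two cells with product 3, so R1C4 = 1.
The 3 cells of cage d must have sum 9, so R2C1 = 2.
Column 3 already has 3, so R2C3 = 4.
Column 4 now contains 1; hence R2C4 = 3.
2 is placed in column 1, so R1C1 = 4.
Cage b needs two cells with sum 6; hence R1C2 = 2.
Row 2 already has 3, which forces R2C2 = 1.
Column 1 already has 4, so R3C1 = 3.
Row 3 now contains 3, which forces R3C2 = 4.
Column 1 now contains 3; hence R4C1 = 1.
Column 2 already has 1, so R4C2 = 3.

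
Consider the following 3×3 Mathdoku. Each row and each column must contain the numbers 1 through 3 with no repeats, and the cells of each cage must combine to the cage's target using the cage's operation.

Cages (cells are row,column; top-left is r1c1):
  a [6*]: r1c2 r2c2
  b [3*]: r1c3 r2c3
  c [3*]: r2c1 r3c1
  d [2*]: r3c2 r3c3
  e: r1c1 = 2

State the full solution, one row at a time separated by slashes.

2 3 1 / 1 2 3 / 3 1 2

Cage e is given, so r1c1 = 2.
Row 1 already has 2, leaving r1c2 = 3.
3 is placed in row 1, which forces r1c3 = 1.
Column 2 already has 3, which forces r2c2 = 2.
Column 3 already has 1, so r2c3 = 3.
Column 2 already has 2, so r3c2 = 1.
Column 3 already has 1, leaving r3c3 = 2.
3 is placed in row 2, which forces r2c1 = 1.
1 is placed in row 3; hence r3c1 = 3.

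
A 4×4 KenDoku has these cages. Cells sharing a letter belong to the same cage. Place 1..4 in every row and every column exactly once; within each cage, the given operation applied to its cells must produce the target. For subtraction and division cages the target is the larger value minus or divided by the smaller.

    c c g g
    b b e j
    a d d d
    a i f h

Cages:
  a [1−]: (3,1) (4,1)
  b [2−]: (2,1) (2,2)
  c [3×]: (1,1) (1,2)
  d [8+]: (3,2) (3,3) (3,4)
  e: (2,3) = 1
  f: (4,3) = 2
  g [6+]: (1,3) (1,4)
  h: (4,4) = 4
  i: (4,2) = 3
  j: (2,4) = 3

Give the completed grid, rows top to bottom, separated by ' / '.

3 1 4 2 / 4 2 1 3 / 2 4 3 1 / 1 3 2 4

E is a freebie; hence (2,3) = 1.
Cage j is a single given cell, which forces (2,4) = 3.
Cage i is given, which forces (4,2) = 3.
Cage f is given, which forces (4,3) = 2.
H is a freebie, so (4,4) = 4.
The two cells of cage c must have product 3, so (1,1) = 3.
3 is placed in column 2, so (1,2) = 1.
Column 3 now contains 2, leaving (1,3) = 4.
4 is placed in column 4; hence (1,4) = 2.
Cage a needs two cells with difference 1, leaving (3,1) = 2.
Cage d needs sum 8, so (3,2) = 4.
Cage d has sum 8, leaving (3,3) = 3.
4 is placed in column 4, which forces (3,4) = 1.
Row 4 now contains 4, so (4,1) = 1.
Column 1 now contains 2, which forces (2,1) = 4.
Column 2 now contains 4, leaving (2,2) = 2.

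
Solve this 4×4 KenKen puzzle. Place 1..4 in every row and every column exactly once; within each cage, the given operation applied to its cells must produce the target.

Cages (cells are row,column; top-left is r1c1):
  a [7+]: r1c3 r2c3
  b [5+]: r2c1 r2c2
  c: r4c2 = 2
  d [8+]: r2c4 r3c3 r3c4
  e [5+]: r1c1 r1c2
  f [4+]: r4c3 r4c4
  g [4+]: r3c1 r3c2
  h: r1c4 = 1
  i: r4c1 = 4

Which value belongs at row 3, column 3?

2

Cage h is a single given cell, so r1c4 = 1.
Cage i is given, leaving r4c1 = 4.
Cage c is a single given cell; hence r4c2 = 2.
Column 4 already has 1, leaving r4c4 = 3.
Cage e's pair has sum 5, so r1c1 = 2.
Cage e's pair has sum 5; hence r1c2 = 3.
Row 1 already has 3, leaving r1c3 = 4.
2 is placed in column 1, so r2c1 = 1.
Column 2 already has 3, leaving r2c2 = 4.
Column 3 already has 4, so r2c3 = 3.
Cage d has sum 8, leaving r2c4 = 2.
Column 1 now contains 1, leaving r3c1 = 3.
Column 2 already has 3, leaving r3c2 = 1.
The 3 cells of cage d must have sum 8, which forces r3c3 = 2.
Cage d has sum 8; hence r3c4 = 4.
Row 4 already has 3; hence r4c3 = 1.
Filled in: 2 3 4 1 / 1 4 3 2 / 3 1 2 4 / 4 2 1 3.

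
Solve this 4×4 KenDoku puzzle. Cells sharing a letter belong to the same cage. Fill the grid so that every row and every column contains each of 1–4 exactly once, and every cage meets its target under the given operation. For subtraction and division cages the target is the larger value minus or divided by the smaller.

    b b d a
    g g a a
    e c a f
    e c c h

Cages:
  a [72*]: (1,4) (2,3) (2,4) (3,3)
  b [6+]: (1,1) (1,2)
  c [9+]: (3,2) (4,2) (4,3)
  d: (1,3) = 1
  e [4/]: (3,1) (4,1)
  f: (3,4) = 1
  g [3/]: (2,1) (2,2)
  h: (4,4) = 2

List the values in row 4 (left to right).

1 3 4 2

Cage d is a single given cell, leaving (1,3) = 1.
Cage f is given, so (3,4) = 1.
H is a freebie, leaving (4,4) = 2.
Row 3 now contains 1, so (3,1) = 4.
Row 3 now contains 4, so (3,2) = 2.
Row 3 now contains 2, which forces (3,3) = 3.
Cage e needs two cells with quotient 4; hence (4,1) = 1.
3 is placed in column 3, leaving (4,3) = 4.
Column 1 already has 4, leaving (1,1) = 2.
Column 2 now contains 2, which forces (1,2) = 4.
4 is placed in row 1, so (1,4) = 3.
1 is placed in column 1, leaving (2,1) = 3.
Cage g needs two cells with quotient 3; hence (2,2) = 1.
3 is placed in column 3, leaving (2,3) = 2.
3 is placed in column 4, so (2,4) = 4.
Row 4 already has 4; hence (4,2) = 3.
Filled in: 2 4 1 3 / 3 1 2 4 / 4 2 3 1 / 1 3 4 2.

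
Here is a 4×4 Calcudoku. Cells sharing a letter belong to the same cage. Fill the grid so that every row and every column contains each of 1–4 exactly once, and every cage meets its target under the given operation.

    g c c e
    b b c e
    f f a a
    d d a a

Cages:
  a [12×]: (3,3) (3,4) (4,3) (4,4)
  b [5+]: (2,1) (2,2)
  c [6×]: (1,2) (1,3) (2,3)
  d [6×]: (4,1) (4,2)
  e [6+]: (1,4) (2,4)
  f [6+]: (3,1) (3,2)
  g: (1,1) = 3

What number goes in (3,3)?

G is a freebie, which forces (1,1) = 3.
Column 1 now contains 3, which forces (4,1) = 2.
2 is placed in row 4, which forces (4,2) = 3.
Cage c has product 6; hence (2,3) = 3.
Column 1 already has 2, leaving (3,1) = 4.
Cage f's pair has sum 6, so (3,2) = 2.
3 is placed in column 3, so (3,3) = 1.
1 is placed in row 3; hence (3,4) = 3.
Column 3 already has 1; hence (4,3) = 4.
Row 4 already has 4, which forces (4,4) = 1.
Column 2 now contains 2; hence (1,2) = 1.
Column 3 already has 1; hence (1,3) = 2.
2 is placed in row 1, leaving (1,4) = 4.
4 is placed in column 1, so (2,1) = 1.
The two cells of cage b must have sum 5, so (2,2) = 4.
4 is placed in column 4, so (2,4) = 2.
Filled in: 3 1 2 4 / 1 4 3 2 / 4 2 1 3 / 2 3 4 1.

1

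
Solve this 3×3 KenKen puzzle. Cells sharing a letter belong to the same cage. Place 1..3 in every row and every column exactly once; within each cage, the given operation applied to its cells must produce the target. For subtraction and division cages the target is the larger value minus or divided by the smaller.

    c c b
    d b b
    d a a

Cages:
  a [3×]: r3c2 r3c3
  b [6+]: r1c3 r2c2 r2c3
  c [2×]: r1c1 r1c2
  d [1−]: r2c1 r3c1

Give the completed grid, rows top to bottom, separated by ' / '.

Row 1 needs a 3, and only r1c3 is open for it.
Cage a needs two cells with product 3, which forces r3c2 = 3.
3 is placed in column 3; hence r3c3 = 1.
Cage b needs sum 6; hence r2c2 = 1.
Column 3 now contains 1, which forces r2c3 = 2.
Row 3 already has 1; hence r3c1 = 2.
Column 1 now contains 2, leaving r1c1 = 1.
1 is placed in column 2, which forces r1c2 = 2.
Row 2 already has 1; hence r2c1 = 3.

1 2 3 / 3 1 2 / 2 3 1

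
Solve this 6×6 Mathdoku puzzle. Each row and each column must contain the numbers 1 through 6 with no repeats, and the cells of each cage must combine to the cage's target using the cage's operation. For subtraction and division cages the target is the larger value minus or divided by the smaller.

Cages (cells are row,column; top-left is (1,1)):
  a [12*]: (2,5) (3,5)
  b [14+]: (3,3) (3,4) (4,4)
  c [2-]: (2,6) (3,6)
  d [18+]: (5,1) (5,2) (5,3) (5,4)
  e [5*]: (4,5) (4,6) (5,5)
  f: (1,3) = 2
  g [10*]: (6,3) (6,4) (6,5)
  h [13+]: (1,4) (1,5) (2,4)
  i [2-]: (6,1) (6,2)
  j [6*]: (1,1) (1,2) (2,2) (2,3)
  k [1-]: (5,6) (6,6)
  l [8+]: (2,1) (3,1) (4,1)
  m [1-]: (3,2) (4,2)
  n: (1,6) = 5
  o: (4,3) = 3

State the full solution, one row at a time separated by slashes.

3 1 2 4 6 5 / 5 2 1 3 4 6 / 1 5 6 2 3 4 / 2 4 3 6 5 1 / 6 3 4 5 1 2 / 4 6 5 1 2 3

Cage f is a single given cell, so (1,3) = 2.
Cage n is a single given cell, so (1,6) = 5.
Cage o is a single given cell, leaving (4,3) = 3.
Cage e has product 5; hence (4,5) = 5.
The 3 cells of cage e must have product 5; hence (4,6) = 1.
Cage e has product 5, which forces (5,5) = 1.
Column 5 already has 1, which forces (6,5) = 2.
Cage j needs product 6, leaving (2,2) = 2.
3 is placed in column 3, which forces (2,3) = 1.
1 is placed in column 3, which forces (6,3) = 5.
Row 6 now contains 5; hence (6,4) = 1.
Cage l has sum 8, leaving (3,1) = 1.
Column 1 already has 1, so (1,1) = 3.
Cage j needs product 6, so (1,2) = 1.
Column 1 already has 3, so (2,1) = 5.
Cage h needs sum 13, which forces (2,4) = 3.
Row 2 now contains 3, leaving (2,5) = 4.
Row 2 already has 4, so (2,6) = 6.
Column 5 already has 4, leaving (3,5) = 3.
Cage l has sum 8, which forces (4,1) = 2.
3 is placed in column 4, leaving (5,4) = 5.
The 3 cells of cage h must have sum 13; hence (1,4) = 4.
Column 5 already has 4, leaving (1,5) = 6.
Row 3 now contains 3, so (3,2) = 5.
Cage c needs two cells with difference 2, which forces (3,6) = 4.
Column 4 already has 4; hence (4,4) = 6.
Row 5 already has 5, which forces (5,2) = 3.
3 is placed in row 5, so (5,6) = 2.
Column 6 already has 4, leaving (6,6) = 3.
Row 3 now contains 4, leaving (3,3) = 6.
Column 4 now contains 6, leaving (3,4) = 2.
Row 4 already has 6, leaving (4,2) = 4.
Column 3 already has 6; hence (5,3) = 4.
Column 2 already has 4; hence (6,2) = 6.
Row 5 now contains 4, which forces (5,1) = 6.
Row 6 already has 6, leaving (6,1) = 4.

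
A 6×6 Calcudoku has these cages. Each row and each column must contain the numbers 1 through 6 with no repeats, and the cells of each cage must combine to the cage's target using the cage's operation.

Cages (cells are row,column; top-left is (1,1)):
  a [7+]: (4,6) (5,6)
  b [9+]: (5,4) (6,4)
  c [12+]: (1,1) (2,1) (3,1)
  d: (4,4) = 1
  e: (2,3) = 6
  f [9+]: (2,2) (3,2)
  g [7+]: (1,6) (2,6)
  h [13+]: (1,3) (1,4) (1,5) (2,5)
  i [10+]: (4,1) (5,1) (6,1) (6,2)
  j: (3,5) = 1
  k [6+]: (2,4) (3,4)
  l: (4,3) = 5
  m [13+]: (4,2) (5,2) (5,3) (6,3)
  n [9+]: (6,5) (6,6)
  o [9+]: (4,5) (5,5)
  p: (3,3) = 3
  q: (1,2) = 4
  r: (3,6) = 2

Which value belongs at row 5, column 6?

Cage q is given, so (1,2) = 4.
Cage e is given, so (2,3) = 6.
Cage p is a single given cell, leaving (3,3) = 3.
Cage j is given; hence (3,5) = 1.
Cage r is given; hence (3,6) = 2.
Cage l is given, so (4,3) = 5.
Cage d is given; hence (4,4) = 1.
Cage f needs two cells with sum 9; hence (2,2) = 3.
The two cells of cage k must have sum 6, so (2,4) = 2.
Cage f needs two cells with sum 9, which forces (3,2) = 6.
Cage k needs two cells with sum 6; hence (3,4) = 4.
Column 2 now contains 6, which forces (4,2) = 2.
Column 2 already has 2, which forces (6,2) = 1.
The 4 cells of cage h must have sum 13, which forces (1,3) = 1.
Row 3 now contains 4, so (3,1) = 5.
Column 2 already has 1; hence (5,2) = 5.
In row 1, 2 can only go at (1,5), so (1,5) = 2.
The only place for 5 in row 1 is (1,4).
Cage h needs sum 13; hence (2,5) = 5.
Row 6 needs a 5, and only (6,6) is open for it.
Cage n needs two cells with sum 9; hence (6,5) = 4.
The 4 cells of cage m must have sum 13, so (5,3) = 4.
4 is placed in row 6, leaving (6,3) = 2.
The 4 cells of cage i must have sum 10, leaving (4,1) = 4.
Row 4 already has 4, so (4,6) = 6.
Cage i needs sum 10, so (5,1) = 2.
Row 6 already has 2; hence (6,1) = 3.
Row 6 now contains 3, so (6,4) = 6.
3 is placed in column 1, leaving (1,1) = 6.
Column 6 already has 6, leaving (1,6) = 3.
4 is placed in column 1, so (2,1) = 1.
Cage g needs two cells with sum 7, which forces (2,6) = 4.
Row 4 now contains 6, leaving (4,5) = 3.
6 is placed in column 4, which forces (5,4) = 3.
The two cells of cage o must have sum 9, which forces (5,5) = 6.
Cage a needs two cells with sum 7, which forces (5,6) = 1.
The full grid is 6 4 1 5 2 3 / 1 3 6 2 5 4 / 5 6 3 4 1 2 / 4 2 5 1 3 6 / 2 5 4 3 6 1 / 3 1 2 6 4 5.

1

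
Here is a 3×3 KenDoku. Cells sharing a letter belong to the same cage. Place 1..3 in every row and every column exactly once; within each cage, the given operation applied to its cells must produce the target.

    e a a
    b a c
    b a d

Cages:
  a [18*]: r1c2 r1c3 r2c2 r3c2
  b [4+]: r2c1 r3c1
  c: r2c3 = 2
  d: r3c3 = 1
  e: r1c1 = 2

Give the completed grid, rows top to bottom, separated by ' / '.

2 1 3 / 1 3 2 / 3 2 1

E is a freebie; hence r1c1 = 2.
Row 1 now contains 2, leaving r1c2 = 1.
Cage a needs product 18; hence r1c3 = 3.
Cage c is a single given cell, which forces r2c3 = 2.
Cage d is a single given cell, so r3c3 = 1.
The two cells of cage b must have sum 4, so r2c1 = 1.
2 is placed in row 2, which forces r2c2 = 3.
Row 3 already has 1, which forces r3c1 = 3.
The 4 cells of cage a must have product 18, so r3c2 = 2.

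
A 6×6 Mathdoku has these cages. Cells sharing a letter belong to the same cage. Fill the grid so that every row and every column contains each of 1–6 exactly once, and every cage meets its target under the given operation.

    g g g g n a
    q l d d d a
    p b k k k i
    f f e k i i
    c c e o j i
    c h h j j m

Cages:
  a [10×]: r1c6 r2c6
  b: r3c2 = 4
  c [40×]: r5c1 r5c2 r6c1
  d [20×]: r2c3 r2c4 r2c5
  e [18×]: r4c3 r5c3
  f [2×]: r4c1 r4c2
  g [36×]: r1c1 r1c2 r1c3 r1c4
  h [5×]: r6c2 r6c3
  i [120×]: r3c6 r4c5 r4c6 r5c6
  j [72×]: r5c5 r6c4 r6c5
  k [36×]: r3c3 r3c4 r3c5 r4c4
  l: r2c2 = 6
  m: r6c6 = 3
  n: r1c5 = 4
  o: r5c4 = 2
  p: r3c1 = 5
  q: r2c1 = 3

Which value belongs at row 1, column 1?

N is a freebie, leaving r1c5 = 4.
Cage q is a single given cell; hence r2c1 = 3.
L is a freebie, leaving r2c2 = 6.
P is a freebie; hence r3c1 = 5.
Cage b is given, so r3c2 = 4.
Cage o is given; hence r5c4 = 2.
Cage m is given, which forces r6c6 = 3.
2 is placed in row 5, so r5c1 = 4.
2 is placed in row 5; hence r5c2 = 5.
The 3 cells of cage c must have product 40, so r6c1 = 2.
Column 2 already has 5, so r6c2 = 1.
Row 6 now contains 1, which forces r6c3 = 5.
Row 6 already has 2, which forces r6c5 = 6.
Column 1 now contains 2, which forces r4c1 = 1.
1 is placed in column 2; hence r4c2 = 2.
2 is placed in row 4, which forces r4c5 = 5.
Row 4 already has 5, so r4c6 = 4.
Column 5 already has 6, so r5c5 = 3.
Row 6 now contains 6, which forces r6c4 = 4.
1 is placed in column 1, so r1c1 = 6.
2 is placed in column 2, which forces r1c2 = 3.
Cage g has product 36; hence r1c3 = 2.
Cage g needs product 36, leaving r1c4 = 1.
Row 1 now contains 2, which forces r1c6 = 5.
Cage d has product 20, so r2c3 = 4.
Cage d has product 20, so r2c4 = 5.
Column 5 already has 5, so r2c5 = 1.
5 is placed in column 6, leaving r2c6 = 2.
Column 5 now contains 1, so r3c5 = 2.
The two cells of cage e must have product 18; hence r4c3 = 3.
3 is placed in row 4, leaving r4c4 = 6.
Row 5 now contains 3, so r5c3 = 6.
Row 5 already has 6, which forces r5c6 = 1.
6 is placed in column 3, leaving r3c3 = 1.
6 is placed in column 4; hence r3c4 = 3.
Column 6 already has 1, leaving r3c6 = 6.
Filled in: 6 3 2 1 4 5 / 3 6 4 5 1 2 / 5 4 1 3 2 6 / 1 2 3 6 5 4 / 4 5 6 2 3 1 / 2 1 5 4 6 3.

6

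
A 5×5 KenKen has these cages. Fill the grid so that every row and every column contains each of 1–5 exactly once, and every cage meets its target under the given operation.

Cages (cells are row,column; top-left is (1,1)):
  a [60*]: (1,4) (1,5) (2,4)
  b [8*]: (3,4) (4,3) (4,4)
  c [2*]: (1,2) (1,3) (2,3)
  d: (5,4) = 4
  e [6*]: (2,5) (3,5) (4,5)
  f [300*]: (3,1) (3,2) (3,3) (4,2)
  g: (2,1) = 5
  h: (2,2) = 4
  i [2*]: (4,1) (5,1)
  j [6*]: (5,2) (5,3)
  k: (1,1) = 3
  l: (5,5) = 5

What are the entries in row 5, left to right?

1 2 3 4 5

Cage k is given, which forces (1,1) = 3.
Cage c has product 2, which forces (1,2) = 1.
Cage c has product 2, leaving (1,3) = 2.
G is a freebie, which forces (2,1) = 5.
H is a freebie, leaving (2,2) = 4.
The 3 cells of cage c must have product 2, leaving (2,3) = 1.
Row 2 already has 4; hence (2,4) = 3.
Row 2 already has 3, which forces (2,5) = 2.
5 is placed in column 1; hence (3,1) = 4.
Column 2 already has 4, leaving (3,2) = 3.
3 is placed in row 3; hence (3,3) = 5.
3 is placed in row 3, which forces (3,5) = 1.
The 4 cells of cage f must have product 300, which forces (4,2) = 5.
Column 3 now contains 1, leaving (4,3) = 4.
1 is placed in column 5, leaving (4,5) = 3.
Column 2 now contains 3, leaving (5,2) = 2.
Column 3 now contains 2, so (5,3) = 3.
D is a freebie; hence (5,4) = 4.
Cage l is a single given cell, leaving (5,5) = 5.
4 is placed in column 4; hence (1,4) = 5.
Column 5 now contains 5; hence (1,5) = 4.
Row 3 now contains 1; hence (3,4) = 2.
Cage i needs two cells with product 2, which forces (4,1) = 2.
The 3 cells of cage b must have product 8, so (4,4) = 1.
2 is placed in row 5, which forces (5,1) = 1.
Completed grid: 3 1 2 5 4 / 5 4 1 3 2 / 4 3 5 2 1 / 2 5 4 1 3 / 1 2 3 4 5.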